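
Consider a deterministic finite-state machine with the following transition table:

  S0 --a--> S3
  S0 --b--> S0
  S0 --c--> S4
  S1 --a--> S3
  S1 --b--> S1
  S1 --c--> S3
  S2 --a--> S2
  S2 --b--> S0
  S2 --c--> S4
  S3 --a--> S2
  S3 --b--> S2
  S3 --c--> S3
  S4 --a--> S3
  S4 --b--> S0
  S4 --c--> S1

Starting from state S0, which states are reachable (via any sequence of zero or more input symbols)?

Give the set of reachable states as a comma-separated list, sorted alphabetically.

BFS from S0:
  visit S0: S0--a-->S3 (new), S0--b-->S0 (seen), S0--c-->S4 (new)
  visit S3: S3--a-->S2 (new), S3--b-->S2 (seen), S3--c-->S3 (seen)
  visit S4: S4--a-->S3 (seen), S4--b-->S0 (seen), S4--c-->S1 (new)
  visit S2: S2--a-->S2 (seen), S2--b-->S0 (seen), S2--c-->S4 (seen)
  visit S1: S1--a-->S3 (seen), S1--b-->S1 (seen), S1--c-->S3 (seen)

Answer: S0, S1, S2, S3, S4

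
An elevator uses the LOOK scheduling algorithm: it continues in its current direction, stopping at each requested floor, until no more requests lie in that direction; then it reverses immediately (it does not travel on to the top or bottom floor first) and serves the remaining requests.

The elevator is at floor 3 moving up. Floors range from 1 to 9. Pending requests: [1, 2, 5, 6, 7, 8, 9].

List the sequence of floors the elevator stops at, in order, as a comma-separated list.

Current: 3, moving UP
Serve above first (ascending): [5, 6, 7, 8, 9]
Then reverse, serve below (descending): [2, 1]

Answer: 5, 6, 7, 8, 9, 2, 1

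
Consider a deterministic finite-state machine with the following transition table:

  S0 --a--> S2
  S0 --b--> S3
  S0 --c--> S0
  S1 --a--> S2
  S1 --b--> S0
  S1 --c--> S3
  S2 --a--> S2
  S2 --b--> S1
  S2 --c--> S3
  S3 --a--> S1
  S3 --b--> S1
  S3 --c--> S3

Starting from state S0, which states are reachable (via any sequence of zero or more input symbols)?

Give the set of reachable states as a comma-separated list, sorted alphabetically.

Answer: S0, S1, S2, S3

Derivation:
BFS from S0:
  visit S0: S0--a-->S2 (new), S0--b-->S3 (new), S0--c-->S0 (seen)
  visit S2: S2--a-->S2 (seen), S2--b-->S1 (new), S2--c-->S3 (seen)
  visit S3: S3--a-->S1 (seen), S3--b-->S1 (seen), S3--c-->S3 (seen)
  visit S1: S1--a-->S2 (seen), S1--b-->S0 (seen), S1--c-->S3 (seen)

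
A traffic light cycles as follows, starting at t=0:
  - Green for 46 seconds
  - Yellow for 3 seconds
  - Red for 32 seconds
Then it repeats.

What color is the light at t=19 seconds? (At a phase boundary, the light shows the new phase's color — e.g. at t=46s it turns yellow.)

Answer: green

Derivation:
Cycle length = 46 + 3 + 32 = 81s
t = 19, phase_t = 19 mod 81 = 19
19 < 46 (green end) → GREEN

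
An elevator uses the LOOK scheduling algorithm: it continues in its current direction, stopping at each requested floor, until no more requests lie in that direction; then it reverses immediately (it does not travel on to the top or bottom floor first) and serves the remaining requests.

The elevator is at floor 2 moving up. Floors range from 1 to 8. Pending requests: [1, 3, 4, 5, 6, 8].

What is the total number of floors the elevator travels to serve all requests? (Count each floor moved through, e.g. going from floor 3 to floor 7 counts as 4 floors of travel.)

Answer: 13

Derivation:
Start at floor 2 moving up, LOOK stop order: [3, 4, 5, 6, 8, 1]
  2 → 3: |3-2| = 1, total = 1
  3 → 4: |4-3| = 1, total = 2
  4 → 5: |5-4| = 1, total = 3
  5 → 6: |6-5| = 1, total = 4
  6 → 8: |8-6| = 2, total = 6
  8 → 1: |1-8| = 7, total = 13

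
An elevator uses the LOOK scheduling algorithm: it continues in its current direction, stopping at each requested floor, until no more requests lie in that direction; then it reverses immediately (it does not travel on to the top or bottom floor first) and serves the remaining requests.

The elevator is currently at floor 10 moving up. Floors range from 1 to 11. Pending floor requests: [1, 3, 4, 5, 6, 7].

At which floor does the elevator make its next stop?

Answer: 7

Derivation:
Current floor: 10, direction: up
Requests above: []
Requests below: [1, 3, 4, 5, 6, 7]
Moving up but no requests above → reverse; nearest below is max([1, 3, 4, 5, 6, 7]) = 7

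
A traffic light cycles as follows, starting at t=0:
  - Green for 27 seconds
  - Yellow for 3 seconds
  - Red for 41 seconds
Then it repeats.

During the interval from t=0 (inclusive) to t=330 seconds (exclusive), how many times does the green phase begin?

Answer: 5

Derivation:
Cycle = 27+3+41 = 71s
green phase starts at t = k*71 + 0 for k=0,1,2,...
Need k*71+0 < 330 → k < 4.648
k ∈ {0, ..., 4} → 5 starts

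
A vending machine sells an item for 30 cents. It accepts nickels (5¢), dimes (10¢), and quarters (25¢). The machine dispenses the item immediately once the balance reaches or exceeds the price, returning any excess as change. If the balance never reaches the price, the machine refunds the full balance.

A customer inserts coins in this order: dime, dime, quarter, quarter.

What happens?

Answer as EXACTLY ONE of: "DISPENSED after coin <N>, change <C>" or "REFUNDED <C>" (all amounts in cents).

Price: 30¢
Coin 1 (dime, 10¢): balance = 10¢
Coin 2 (dime, 10¢): balance = 20¢
Coin 3 (quarter, 25¢): balance = 45¢
  → balance >= price → DISPENSE, change = 45 - 30 = 15¢

Answer: DISPENSED after coin 3, change 15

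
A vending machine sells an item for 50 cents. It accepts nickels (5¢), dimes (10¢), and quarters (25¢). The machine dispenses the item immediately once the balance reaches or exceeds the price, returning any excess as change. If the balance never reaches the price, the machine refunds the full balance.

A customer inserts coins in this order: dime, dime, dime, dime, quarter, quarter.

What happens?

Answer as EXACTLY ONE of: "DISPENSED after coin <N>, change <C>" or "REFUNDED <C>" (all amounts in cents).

Answer: DISPENSED after coin 5, change 15

Derivation:
Price: 50¢
Coin 1 (dime, 10¢): balance = 10¢
Coin 2 (dime, 10¢): balance = 20¢
Coin 3 (dime, 10¢): balance = 30¢
Coin 4 (dime, 10¢): balance = 40¢
Coin 5 (quarter, 25¢): balance = 65¢
  → balance >= price → DISPENSE, change = 65 - 50 = 15¢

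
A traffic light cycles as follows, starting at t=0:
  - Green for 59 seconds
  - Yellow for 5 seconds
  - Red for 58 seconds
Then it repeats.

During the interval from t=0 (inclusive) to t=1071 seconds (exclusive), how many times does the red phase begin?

Answer: 9

Derivation:
Cycle = 59+5+58 = 122s
red phase starts at t = k*122 + 64 for k=0,1,2,...
Need k*122+64 < 1071 → k < 8.254
k ∈ {0, ..., 8} → 9 starts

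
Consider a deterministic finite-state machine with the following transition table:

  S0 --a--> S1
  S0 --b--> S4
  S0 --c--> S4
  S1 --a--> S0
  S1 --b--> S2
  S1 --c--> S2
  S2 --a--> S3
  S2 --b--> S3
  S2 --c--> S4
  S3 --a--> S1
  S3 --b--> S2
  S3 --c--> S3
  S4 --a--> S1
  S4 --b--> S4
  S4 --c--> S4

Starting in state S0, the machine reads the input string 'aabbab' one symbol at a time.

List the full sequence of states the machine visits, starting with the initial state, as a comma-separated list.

Start: S0
  read 'a': S0 --a--> S1
  read 'a': S1 --a--> S0
  read 'b': S0 --b--> S4
  read 'b': S4 --b--> S4
  read 'a': S4 --a--> S1
  read 'b': S1 --b--> S2

Answer: S0, S1, S0, S4, S4, S1, S2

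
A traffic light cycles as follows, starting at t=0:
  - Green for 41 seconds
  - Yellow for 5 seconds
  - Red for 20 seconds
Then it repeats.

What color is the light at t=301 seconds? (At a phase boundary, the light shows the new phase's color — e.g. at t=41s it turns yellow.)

Answer: green

Derivation:
Cycle length = 41 + 5 + 20 = 66s
t = 301, phase_t = 301 mod 66 = 37
37 < 41 (green end) → GREEN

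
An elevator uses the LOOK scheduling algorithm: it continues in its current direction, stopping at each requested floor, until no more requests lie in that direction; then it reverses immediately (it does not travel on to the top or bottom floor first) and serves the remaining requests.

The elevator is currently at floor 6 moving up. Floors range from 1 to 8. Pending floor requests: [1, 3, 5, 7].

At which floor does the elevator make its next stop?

Current floor: 6, direction: up
Requests above: [7]
Requests below: [1, 3, 5]
Moving up and requests lie above → nearest above is min([7]) = 7

Answer: 7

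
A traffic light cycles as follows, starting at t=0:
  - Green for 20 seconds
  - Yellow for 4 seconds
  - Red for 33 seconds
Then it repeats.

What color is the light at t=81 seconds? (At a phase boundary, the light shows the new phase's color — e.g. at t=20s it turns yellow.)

Cycle length = 20 + 4 + 33 = 57s
t = 81, phase_t = 81 mod 57 = 24
24 >= 24 → RED

Answer: red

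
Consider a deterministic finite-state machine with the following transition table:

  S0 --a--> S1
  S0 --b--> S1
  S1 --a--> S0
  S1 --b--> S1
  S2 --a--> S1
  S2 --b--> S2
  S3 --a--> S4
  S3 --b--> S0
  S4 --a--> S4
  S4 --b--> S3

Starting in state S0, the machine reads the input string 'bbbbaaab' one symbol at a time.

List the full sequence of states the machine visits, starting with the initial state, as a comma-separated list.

Answer: S0, S1, S1, S1, S1, S0, S1, S0, S1

Derivation:
Start: S0
  read 'b': S0 --b--> S1
  read 'b': S1 --b--> S1
  read 'b': S1 --b--> S1
  read 'b': S1 --b--> S1
  read 'a': S1 --a--> S0
  read 'a': S0 --a--> S1
  read 'a': S1 --a--> S0
  read 'b': S0 --b--> S1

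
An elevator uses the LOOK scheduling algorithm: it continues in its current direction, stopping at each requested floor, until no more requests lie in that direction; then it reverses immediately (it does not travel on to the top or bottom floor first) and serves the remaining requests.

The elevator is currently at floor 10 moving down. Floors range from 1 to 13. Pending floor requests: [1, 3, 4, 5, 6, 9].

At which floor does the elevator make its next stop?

Current floor: 10, direction: down
Requests above: []
Requests below: [1, 3, 4, 5, 6, 9]
Moving down and requests lie below → nearest below is max([1, 3, 4, 5, 6, 9]) = 9

Answer: 9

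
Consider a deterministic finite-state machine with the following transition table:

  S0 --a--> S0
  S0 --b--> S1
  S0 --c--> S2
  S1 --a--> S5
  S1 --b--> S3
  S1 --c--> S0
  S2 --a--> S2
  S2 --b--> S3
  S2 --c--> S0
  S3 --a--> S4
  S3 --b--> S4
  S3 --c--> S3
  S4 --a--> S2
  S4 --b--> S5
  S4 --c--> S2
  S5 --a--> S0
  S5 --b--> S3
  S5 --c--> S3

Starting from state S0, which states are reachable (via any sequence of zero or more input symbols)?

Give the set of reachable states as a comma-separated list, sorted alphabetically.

Answer: S0, S1, S2, S3, S4, S5

Derivation:
BFS from S0:
  visit S0: S0--a-->S0 (seen), S0--b-->S1 (new), S0--c-->S2 (new)
  visit S1: S1--a-->S5 (new), S1--b-->S3 (new), S1--c-->S0 (seen)
  visit S2: S2--a-->S2 (seen), S2--b-->S3 (seen), S2--c-->S0 (seen)
  visit S5: S5--a-->S0 (seen), S5--b-->S3 (seen), S5--c-->S3 (seen)
  visit S3: S3--a-->S4 (new), S3--b-->S4 (seen), S3--c-->S3 (seen)
  visit S4: S4--a-->S2 (seen), S4--b-->S5 (seen), S4--c-->S2 (seen)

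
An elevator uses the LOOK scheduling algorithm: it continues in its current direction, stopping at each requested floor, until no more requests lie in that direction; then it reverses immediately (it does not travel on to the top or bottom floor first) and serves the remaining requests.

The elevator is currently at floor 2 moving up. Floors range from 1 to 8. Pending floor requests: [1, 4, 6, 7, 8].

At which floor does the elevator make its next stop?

Answer: 4

Derivation:
Current floor: 2, direction: up
Requests above: [4, 6, 7, 8]
Requests below: [1]
Moving up and requests lie above → nearest above is min([4, 6, 7, 8]) = 4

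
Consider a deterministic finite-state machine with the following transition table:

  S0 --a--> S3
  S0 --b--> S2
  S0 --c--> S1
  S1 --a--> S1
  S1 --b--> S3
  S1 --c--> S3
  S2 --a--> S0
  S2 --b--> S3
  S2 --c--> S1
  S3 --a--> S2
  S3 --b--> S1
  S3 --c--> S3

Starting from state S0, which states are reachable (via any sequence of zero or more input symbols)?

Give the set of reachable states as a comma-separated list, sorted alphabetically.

Answer: S0, S1, S2, S3

Derivation:
BFS from S0:
  visit S0: S0--a-->S3 (new), S0--b-->S2 (new), S0--c-->S1 (new)
  visit S3: S3--a-->S2 (seen), S3--b-->S1 (seen), S3--c-->S3 (seen)
  visit S2: S2--a-->S0 (seen), S2--b-->S3 (seen), S2--c-->S1 (seen)
  visit S1: S1--a-->S1 (seen), S1--b-->S3 (seen), S1--c-->S3 (seen)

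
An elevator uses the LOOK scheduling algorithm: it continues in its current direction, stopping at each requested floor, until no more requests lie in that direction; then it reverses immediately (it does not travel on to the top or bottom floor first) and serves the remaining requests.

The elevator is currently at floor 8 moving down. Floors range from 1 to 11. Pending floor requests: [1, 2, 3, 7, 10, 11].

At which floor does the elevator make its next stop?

Current floor: 8, direction: down
Requests above: [10, 11]
Requests below: [1, 2, 3, 7]
Moving down and requests lie below → nearest below is max([1, 2, 3, 7]) = 7

Answer: 7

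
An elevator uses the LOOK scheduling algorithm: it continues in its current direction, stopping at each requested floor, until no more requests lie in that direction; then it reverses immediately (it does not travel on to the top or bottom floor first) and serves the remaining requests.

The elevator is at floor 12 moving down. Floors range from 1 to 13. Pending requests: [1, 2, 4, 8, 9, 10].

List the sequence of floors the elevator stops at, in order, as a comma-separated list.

Current: 12, moving DOWN
Serve below first (descending): [10, 9, 8, 4, 2, 1]
Then reverse, serve above (ascending): []

Answer: 10, 9, 8, 4, 2, 1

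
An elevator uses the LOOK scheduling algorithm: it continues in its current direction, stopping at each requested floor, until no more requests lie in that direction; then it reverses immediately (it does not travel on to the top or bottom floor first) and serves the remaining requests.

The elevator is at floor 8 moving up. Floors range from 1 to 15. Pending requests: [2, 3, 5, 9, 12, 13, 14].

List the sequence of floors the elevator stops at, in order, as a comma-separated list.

Answer: 9, 12, 13, 14, 5, 3, 2

Derivation:
Current: 8, moving UP
Serve above first (ascending): [9, 12, 13, 14]
Then reverse, serve below (descending): [5, 3, 2]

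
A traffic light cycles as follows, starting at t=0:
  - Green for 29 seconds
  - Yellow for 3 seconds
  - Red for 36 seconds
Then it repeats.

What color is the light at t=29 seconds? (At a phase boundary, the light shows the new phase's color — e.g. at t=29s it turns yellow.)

Answer: yellow

Derivation:
Cycle length = 29 + 3 + 36 = 68s
t = 29, phase_t = 29 mod 68 = 29
29 <= 29 < 32 (yellow end) → YELLOW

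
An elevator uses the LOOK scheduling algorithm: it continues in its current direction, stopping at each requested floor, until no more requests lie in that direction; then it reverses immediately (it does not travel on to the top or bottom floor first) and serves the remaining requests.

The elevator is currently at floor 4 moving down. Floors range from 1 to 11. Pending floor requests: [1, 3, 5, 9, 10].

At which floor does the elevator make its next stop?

Current floor: 4, direction: down
Requests above: [5, 9, 10]
Requests below: [1, 3]
Moving down and requests lie below → nearest below is max([1, 3]) = 3

Answer: 3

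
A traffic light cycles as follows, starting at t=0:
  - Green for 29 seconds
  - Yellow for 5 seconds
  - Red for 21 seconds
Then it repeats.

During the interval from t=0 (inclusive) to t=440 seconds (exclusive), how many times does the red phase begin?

Cycle = 29+5+21 = 55s
red phase starts at t = k*55 + 34 for k=0,1,2,...
Need k*55+34 < 440 → k < 7.382
k ∈ {0, ..., 7} → 8 starts

Answer: 8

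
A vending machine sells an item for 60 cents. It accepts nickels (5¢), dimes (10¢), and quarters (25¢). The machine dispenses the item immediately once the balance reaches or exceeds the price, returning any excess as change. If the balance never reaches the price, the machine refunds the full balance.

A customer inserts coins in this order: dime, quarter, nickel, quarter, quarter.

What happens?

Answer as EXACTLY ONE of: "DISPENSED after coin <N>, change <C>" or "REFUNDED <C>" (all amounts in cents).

Price: 60¢
Coin 1 (dime, 10¢): balance = 10¢
Coin 2 (quarter, 25¢): balance = 35¢
Coin 3 (nickel, 5¢): balance = 40¢
Coin 4 (quarter, 25¢): balance = 65¢
  → balance >= price → DISPENSE, change = 65 - 60 = 5¢

Answer: DISPENSED after coin 4, change 5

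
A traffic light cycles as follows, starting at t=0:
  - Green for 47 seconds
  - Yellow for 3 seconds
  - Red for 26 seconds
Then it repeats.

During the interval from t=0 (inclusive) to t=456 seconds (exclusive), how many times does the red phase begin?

Answer: 6

Derivation:
Cycle = 47+3+26 = 76s
red phase starts at t = k*76 + 50 for k=0,1,2,...
Need k*76+50 < 456 → k < 5.342
k ∈ {0, ..., 5} → 6 starts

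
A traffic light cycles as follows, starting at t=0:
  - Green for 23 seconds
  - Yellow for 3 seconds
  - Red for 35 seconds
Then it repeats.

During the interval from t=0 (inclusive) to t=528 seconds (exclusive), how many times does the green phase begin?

Cycle = 23+3+35 = 61s
green phase starts at t = k*61 + 0 for k=0,1,2,...
Need k*61+0 < 528 → k < 8.656
k ∈ {0, ..., 8} → 9 starts

Answer: 9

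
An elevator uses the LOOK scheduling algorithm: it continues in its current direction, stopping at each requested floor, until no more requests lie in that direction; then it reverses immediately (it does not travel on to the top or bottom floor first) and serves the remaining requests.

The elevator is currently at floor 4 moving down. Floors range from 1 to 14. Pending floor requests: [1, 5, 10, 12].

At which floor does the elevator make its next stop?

Current floor: 4, direction: down
Requests above: [5, 10, 12]
Requests below: [1]
Moving down and requests lie below → nearest below is max([1]) = 1

Answer: 1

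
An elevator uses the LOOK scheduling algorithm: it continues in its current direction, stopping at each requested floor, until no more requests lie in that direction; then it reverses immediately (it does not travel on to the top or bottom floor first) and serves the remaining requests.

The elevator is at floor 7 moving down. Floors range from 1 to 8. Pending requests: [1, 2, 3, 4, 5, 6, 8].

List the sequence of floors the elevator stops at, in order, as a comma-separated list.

Answer: 6, 5, 4, 3, 2, 1, 8

Derivation:
Current: 7, moving DOWN
Serve below first (descending): [6, 5, 4, 3, 2, 1]
Then reverse, serve above (ascending): [8]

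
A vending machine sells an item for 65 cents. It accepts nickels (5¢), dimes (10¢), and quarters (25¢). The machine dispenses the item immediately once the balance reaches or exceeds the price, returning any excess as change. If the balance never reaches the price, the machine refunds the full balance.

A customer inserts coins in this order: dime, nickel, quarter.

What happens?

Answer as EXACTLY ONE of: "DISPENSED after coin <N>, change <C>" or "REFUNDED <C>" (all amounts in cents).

Answer: REFUNDED 40

Derivation:
Price: 65¢
Coin 1 (dime, 10¢): balance = 10¢
Coin 2 (nickel, 5¢): balance = 15¢
Coin 3 (quarter, 25¢): balance = 40¢
All coins inserted, balance 40¢ < price 65¢ → REFUND 40¢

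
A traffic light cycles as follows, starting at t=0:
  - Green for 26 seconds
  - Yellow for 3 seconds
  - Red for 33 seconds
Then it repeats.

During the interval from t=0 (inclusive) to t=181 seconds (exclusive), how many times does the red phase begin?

Answer: 3

Derivation:
Cycle = 26+3+33 = 62s
red phase starts at t = k*62 + 29 for k=0,1,2,...
Need k*62+29 < 181 → k < 2.452
k ∈ {0, ..., 2} → 3 starts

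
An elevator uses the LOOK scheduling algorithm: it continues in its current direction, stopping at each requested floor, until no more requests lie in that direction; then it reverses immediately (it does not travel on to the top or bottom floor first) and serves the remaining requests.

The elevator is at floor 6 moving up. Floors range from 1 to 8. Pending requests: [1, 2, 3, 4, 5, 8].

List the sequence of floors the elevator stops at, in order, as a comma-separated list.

Current: 6, moving UP
Serve above first (ascending): [8]
Then reverse, serve below (descending): [5, 4, 3, 2, 1]

Answer: 8, 5, 4, 3, 2, 1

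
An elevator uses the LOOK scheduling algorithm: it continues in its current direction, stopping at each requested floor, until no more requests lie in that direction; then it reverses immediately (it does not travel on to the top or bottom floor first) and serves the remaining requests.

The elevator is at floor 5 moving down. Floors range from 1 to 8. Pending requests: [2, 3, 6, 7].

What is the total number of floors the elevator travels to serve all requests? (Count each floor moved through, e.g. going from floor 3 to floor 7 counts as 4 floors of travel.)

Start at floor 5 moving down, LOOK stop order: [3, 2, 6, 7]
  5 → 3: |3-5| = 2, total = 2
  3 → 2: |2-3| = 1, total = 3
  2 → 6: |6-2| = 4, total = 7
  6 → 7: |7-6| = 1, total = 8

Answer: 8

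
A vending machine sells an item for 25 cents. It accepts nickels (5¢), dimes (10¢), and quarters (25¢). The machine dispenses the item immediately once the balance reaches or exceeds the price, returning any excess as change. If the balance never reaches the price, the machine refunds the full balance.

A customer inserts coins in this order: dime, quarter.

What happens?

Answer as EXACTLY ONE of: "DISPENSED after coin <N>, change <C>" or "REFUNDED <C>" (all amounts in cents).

Price: 25¢
Coin 1 (dime, 10¢): balance = 10¢
Coin 2 (quarter, 25¢): balance = 35¢
  → balance >= price → DISPENSE, change = 35 - 25 = 10¢

Answer: DISPENSED after coin 2, change 10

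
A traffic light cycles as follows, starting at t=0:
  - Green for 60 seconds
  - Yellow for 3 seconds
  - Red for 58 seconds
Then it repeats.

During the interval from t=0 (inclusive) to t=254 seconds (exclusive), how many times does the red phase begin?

Answer: 2

Derivation:
Cycle = 60+3+58 = 121s
red phase starts at t = k*121 + 63 for k=0,1,2,...
Need k*121+63 < 254 → k < 1.579
k ∈ {0, ..., 1} → 2 starts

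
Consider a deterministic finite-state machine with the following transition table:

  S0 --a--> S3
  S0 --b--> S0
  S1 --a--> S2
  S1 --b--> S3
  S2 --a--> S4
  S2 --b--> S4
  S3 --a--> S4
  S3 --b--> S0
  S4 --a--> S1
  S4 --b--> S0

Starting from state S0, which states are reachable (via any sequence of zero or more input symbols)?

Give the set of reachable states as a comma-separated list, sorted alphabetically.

Answer: S0, S1, S2, S3, S4

Derivation:
BFS from S0:
  visit S0: S0--a-->S3 (new), S0--b-->S0 (seen)
  visit S3: S3--a-->S4 (new), S3--b-->S0 (seen)
  visit S4: S4--a-->S1 (new), S4--b-->S0 (seen)
  visit S1: S1--a-->S2 (new), S1--b-->S3 (seen)
  visit S2: S2--a-->S4 (seen), S2--b-->S4 (seen)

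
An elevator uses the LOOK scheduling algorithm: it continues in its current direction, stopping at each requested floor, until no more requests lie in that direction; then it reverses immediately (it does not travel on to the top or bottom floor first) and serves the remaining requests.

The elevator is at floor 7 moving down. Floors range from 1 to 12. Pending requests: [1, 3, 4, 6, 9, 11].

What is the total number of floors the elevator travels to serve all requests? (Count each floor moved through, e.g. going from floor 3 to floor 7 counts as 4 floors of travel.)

Start at floor 7 moving down, LOOK stop order: [6, 4, 3, 1, 9, 11]
  7 → 6: |6-7| = 1, total = 1
  6 → 4: |4-6| = 2, total = 3
  4 → 3: |3-4| = 1, total = 4
  3 → 1: |1-3| = 2, total = 6
  1 → 9: |9-1| = 8, total = 14
  9 → 11: |11-9| = 2, total = 16

Answer: 16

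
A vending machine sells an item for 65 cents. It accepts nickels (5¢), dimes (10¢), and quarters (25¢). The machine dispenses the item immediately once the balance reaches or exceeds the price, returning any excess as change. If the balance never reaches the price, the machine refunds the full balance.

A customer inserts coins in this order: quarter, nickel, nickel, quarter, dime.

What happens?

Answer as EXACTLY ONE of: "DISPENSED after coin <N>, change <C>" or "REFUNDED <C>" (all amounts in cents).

Price: 65¢
Coin 1 (quarter, 25¢): balance = 25¢
Coin 2 (nickel, 5¢): balance = 30¢
Coin 3 (nickel, 5¢): balance = 35¢
Coin 4 (quarter, 25¢): balance = 60¢
Coin 5 (dime, 10¢): balance = 70¢
  → balance >= price → DISPENSE, change = 70 - 65 = 5¢

Answer: DISPENSED after coin 5, change 5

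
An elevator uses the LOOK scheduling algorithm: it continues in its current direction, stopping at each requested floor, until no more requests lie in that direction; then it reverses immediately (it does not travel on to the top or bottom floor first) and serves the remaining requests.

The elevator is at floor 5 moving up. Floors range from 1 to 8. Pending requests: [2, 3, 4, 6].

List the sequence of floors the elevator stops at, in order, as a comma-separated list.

Current: 5, moving UP
Serve above first (ascending): [6]
Then reverse, serve below (descending): [4, 3, 2]

Answer: 6, 4, 3, 2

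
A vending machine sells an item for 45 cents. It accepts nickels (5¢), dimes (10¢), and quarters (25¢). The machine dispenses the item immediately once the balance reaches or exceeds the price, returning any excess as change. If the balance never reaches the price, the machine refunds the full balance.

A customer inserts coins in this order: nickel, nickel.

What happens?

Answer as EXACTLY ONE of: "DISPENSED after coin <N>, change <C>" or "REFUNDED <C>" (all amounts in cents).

Answer: REFUNDED 10

Derivation:
Price: 45¢
Coin 1 (nickel, 5¢): balance = 5¢
Coin 2 (nickel, 5¢): balance = 10¢
All coins inserted, balance 10¢ < price 45¢ → REFUND 10¢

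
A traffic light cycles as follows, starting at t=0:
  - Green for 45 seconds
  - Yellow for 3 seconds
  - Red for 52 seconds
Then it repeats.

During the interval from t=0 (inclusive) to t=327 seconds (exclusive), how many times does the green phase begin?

Answer: 4

Derivation:
Cycle = 45+3+52 = 100s
green phase starts at t = k*100 + 0 for k=0,1,2,...
Need k*100+0 < 327 → k < 3.270
k ∈ {0, ..., 3} → 4 starts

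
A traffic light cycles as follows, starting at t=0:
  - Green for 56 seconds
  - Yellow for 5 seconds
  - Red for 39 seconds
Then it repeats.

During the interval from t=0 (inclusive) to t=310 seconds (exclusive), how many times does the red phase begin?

Cycle = 56+5+39 = 100s
red phase starts at t = k*100 + 61 for k=0,1,2,...
Need k*100+61 < 310 → k < 2.490
k ∈ {0, ..., 2} → 3 starts

Answer: 3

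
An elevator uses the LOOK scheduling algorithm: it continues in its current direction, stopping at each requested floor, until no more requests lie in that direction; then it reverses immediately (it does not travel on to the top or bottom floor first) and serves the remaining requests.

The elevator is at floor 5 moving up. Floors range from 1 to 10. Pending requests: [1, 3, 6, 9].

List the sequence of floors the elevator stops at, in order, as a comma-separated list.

Current: 5, moving UP
Serve above first (ascending): [6, 9]
Then reverse, serve below (descending): [3, 1]

Answer: 6, 9, 3, 1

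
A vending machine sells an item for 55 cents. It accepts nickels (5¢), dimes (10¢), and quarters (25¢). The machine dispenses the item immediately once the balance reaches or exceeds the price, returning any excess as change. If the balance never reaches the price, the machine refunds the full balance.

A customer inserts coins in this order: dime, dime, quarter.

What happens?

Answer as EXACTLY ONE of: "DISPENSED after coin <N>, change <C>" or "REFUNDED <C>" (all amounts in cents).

Price: 55¢
Coin 1 (dime, 10¢): balance = 10¢
Coin 2 (dime, 10¢): balance = 20¢
Coin 3 (quarter, 25¢): balance = 45¢
All coins inserted, balance 45¢ < price 55¢ → REFUND 45¢

Answer: REFUNDED 45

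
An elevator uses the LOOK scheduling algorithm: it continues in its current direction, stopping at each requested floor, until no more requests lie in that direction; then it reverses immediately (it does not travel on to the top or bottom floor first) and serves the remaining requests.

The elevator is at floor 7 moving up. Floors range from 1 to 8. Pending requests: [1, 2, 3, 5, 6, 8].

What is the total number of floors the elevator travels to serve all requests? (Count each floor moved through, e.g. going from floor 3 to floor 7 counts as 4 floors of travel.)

Answer: 8

Derivation:
Start at floor 7 moving up, LOOK stop order: [8, 6, 5, 3, 2, 1]
  7 → 8: |8-7| = 1, total = 1
  8 → 6: |6-8| = 2, total = 3
  6 → 5: |5-6| = 1, total = 4
  5 → 3: |3-5| = 2, total = 6
  3 → 2: |2-3| = 1, total = 7
  2 → 1: |1-2| = 1, total = 8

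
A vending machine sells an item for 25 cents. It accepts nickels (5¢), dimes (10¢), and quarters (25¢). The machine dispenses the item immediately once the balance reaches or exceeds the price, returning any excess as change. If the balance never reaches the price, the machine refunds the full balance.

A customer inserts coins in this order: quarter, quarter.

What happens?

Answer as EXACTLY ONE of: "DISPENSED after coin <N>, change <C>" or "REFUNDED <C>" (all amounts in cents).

Price: 25¢
Coin 1 (quarter, 25¢): balance = 25¢
  → balance >= price → DISPENSE, change = 25 - 25 = 0¢

Answer: DISPENSED after coin 1, change 0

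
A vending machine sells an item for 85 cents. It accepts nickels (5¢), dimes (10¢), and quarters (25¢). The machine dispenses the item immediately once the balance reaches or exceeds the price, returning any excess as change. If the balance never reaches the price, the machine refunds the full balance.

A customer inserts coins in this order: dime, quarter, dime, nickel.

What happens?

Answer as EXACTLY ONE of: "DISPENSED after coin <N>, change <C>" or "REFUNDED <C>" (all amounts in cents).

Answer: REFUNDED 50

Derivation:
Price: 85¢
Coin 1 (dime, 10¢): balance = 10¢
Coin 2 (quarter, 25¢): balance = 35¢
Coin 3 (dime, 10¢): balance = 45¢
Coin 4 (nickel, 5¢): balance = 50¢
All coins inserted, balance 50¢ < price 85¢ → REFUND 50¢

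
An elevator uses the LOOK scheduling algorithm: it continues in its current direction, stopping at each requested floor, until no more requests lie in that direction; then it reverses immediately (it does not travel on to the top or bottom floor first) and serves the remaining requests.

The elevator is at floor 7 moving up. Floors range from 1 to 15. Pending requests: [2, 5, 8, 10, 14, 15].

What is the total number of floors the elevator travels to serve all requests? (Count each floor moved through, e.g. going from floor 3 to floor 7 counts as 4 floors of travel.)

Answer: 21

Derivation:
Start at floor 7 moving up, LOOK stop order: [8, 10, 14, 15, 5, 2]
  7 → 8: |8-7| = 1, total = 1
  8 → 10: |10-8| = 2, total = 3
  10 → 14: |14-10| = 4, total = 7
  14 → 15: |15-14| = 1, total = 8
  15 → 5: |5-15| = 10, total = 18
  5 → 2: |2-5| = 3, total = 21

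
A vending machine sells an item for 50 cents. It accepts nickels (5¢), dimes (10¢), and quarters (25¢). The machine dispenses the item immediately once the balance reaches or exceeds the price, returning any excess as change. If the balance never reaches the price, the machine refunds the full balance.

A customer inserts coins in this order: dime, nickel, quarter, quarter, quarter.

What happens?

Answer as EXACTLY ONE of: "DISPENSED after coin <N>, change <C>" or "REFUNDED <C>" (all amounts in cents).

Price: 50¢
Coin 1 (dime, 10¢): balance = 10¢
Coin 2 (nickel, 5¢): balance = 15¢
Coin 3 (quarter, 25¢): balance = 40¢
Coin 4 (quarter, 25¢): balance = 65¢
  → balance >= price → DISPENSE, change = 65 - 50 = 15¢

Answer: DISPENSED after coin 4, change 15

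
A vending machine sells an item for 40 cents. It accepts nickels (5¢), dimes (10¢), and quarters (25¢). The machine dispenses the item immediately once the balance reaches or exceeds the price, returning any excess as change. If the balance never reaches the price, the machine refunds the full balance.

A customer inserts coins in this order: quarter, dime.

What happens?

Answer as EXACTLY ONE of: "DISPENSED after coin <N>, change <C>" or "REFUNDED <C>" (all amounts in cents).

Answer: REFUNDED 35

Derivation:
Price: 40¢
Coin 1 (quarter, 25¢): balance = 25¢
Coin 2 (dime, 10¢): balance = 35¢
All coins inserted, balance 35¢ < price 40¢ → REFUND 35¢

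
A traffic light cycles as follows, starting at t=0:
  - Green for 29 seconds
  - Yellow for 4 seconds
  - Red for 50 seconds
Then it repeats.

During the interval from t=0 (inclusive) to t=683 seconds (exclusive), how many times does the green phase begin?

Cycle = 29+4+50 = 83s
green phase starts at t = k*83 + 0 for k=0,1,2,...
Need k*83+0 < 683 → k < 8.229
k ∈ {0, ..., 8} → 9 starts

Answer: 9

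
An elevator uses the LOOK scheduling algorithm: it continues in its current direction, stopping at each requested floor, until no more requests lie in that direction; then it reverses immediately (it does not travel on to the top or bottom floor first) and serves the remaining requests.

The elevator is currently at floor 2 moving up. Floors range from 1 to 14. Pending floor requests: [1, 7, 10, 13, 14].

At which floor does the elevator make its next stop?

Current floor: 2, direction: up
Requests above: [7, 10, 13, 14]
Requests below: [1]
Moving up and requests lie above → nearest above is min([7, 10, 13, 14]) = 7

Answer: 7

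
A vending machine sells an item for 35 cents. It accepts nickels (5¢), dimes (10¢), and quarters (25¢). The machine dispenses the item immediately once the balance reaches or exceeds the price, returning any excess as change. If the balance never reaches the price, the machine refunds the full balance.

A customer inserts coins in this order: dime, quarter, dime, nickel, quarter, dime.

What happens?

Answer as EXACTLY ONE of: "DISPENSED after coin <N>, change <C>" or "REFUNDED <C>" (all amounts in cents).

Answer: DISPENSED after coin 2, change 0

Derivation:
Price: 35¢
Coin 1 (dime, 10¢): balance = 10¢
Coin 2 (quarter, 25¢): balance = 35¢
  → balance >= price → DISPENSE, change = 35 - 35 = 0¢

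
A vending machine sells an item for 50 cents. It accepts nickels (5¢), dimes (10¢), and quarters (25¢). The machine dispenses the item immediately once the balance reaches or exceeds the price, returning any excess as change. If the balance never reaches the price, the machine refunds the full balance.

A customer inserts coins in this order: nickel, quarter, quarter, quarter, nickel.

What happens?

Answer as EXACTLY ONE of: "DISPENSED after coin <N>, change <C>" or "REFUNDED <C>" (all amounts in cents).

Price: 50¢
Coin 1 (nickel, 5¢): balance = 5¢
Coin 2 (quarter, 25¢): balance = 30¢
Coin 3 (quarter, 25¢): balance = 55¢
  → balance >= price → DISPENSE, change = 55 - 50 = 5¢

Answer: DISPENSED after coin 3, change 5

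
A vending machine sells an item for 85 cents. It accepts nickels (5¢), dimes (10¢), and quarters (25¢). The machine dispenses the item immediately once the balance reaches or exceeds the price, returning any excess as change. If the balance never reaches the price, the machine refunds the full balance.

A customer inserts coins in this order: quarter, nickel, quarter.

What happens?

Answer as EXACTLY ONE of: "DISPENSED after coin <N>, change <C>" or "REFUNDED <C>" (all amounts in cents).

Answer: REFUNDED 55

Derivation:
Price: 85¢
Coin 1 (quarter, 25¢): balance = 25¢
Coin 2 (nickel, 5¢): balance = 30¢
Coin 3 (quarter, 25¢): balance = 55¢
All coins inserted, balance 55¢ < price 85¢ → REFUND 55¢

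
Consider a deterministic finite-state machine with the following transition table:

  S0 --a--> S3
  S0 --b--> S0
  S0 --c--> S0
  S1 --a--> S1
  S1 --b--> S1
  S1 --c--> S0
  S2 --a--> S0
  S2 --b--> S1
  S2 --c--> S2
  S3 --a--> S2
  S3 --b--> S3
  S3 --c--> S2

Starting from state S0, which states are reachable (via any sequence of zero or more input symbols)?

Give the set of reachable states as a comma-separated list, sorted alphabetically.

Answer: S0, S1, S2, S3

Derivation:
BFS from S0:
  visit S0: S0--a-->S3 (new), S0--b-->S0 (seen), S0--c-->S0 (seen)
  visit S3: S3--a-->S2 (new), S3--b-->S3 (seen), S3--c-->S2 (seen)
  visit S2: S2--a-->S0 (seen), S2--b-->S1 (new), S2--c-->S2 (seen)
  visit S1: S1--a-->S1 (seen), S1--b-->S1 (seen), S1--c-->S0 (seen)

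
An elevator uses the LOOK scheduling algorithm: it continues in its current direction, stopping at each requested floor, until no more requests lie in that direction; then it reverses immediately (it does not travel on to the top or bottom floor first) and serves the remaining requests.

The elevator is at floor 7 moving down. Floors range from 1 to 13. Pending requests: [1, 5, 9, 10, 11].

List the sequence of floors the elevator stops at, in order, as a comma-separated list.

Answer: 5, 1, 9, 10, 11

Derivation:
Current: 7, moving DOWN
Serve below first (descending): [5, 1]
Then reverse, serve above (ascending): [9, 10, 11]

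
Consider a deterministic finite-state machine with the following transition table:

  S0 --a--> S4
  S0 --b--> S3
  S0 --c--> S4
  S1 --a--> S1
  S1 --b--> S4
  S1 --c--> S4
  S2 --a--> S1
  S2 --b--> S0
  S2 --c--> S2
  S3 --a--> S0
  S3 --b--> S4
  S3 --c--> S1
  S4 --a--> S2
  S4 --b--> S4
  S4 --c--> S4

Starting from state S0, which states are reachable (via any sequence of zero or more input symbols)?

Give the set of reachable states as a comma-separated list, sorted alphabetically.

Answer: S0, S1, S2, S3, S4

Derivation:
BFS from S0:
  visit S0: S0--a-->S4 (new), S0--b-->S3 (new), S0--c-->S4 (seen)
  visit S4: S4--a-->S2 (new), S4--b-->S4 (seen), S4--c-->S4 (seen)
  visit S3: S3--a-->S0 (seen), S3--b-->S4 (seen), S3--c-->S1 (new)
  visit S2: S2--a-->S1 (seen), S2--b-->S0 (seen), S2--c-->S2 (seen)
  visit S1: S1--a-->S1 (seen), S1--b-->S4 (seen), S1--c-->S4 (seen)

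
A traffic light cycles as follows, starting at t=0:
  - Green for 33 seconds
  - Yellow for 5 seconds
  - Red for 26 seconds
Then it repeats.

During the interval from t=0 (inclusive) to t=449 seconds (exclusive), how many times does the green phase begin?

Cycle = 33+5+26 = 64s
green phase starts at t = k*64 + 0 for k=0,1,2,...
Need k*64+0 < 449 → k < 7.016
k ∈ {0, ..., 7} → 8 starts

Answer: 8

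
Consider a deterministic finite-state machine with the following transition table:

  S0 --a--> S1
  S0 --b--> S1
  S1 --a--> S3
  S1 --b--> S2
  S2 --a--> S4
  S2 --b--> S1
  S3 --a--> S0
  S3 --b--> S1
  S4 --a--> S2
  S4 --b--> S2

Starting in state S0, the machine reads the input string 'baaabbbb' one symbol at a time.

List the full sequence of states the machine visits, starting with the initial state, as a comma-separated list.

Start: S0
  read 'b': S0 --b--> S1
  read 'a': S1 --a--> S3
  read 'a': S3 --a--> S0
  read 'a': S0 --a--> S1
  read 'b': S1 --b--> S2
  read 'b': S2 --b--> S1
  read 'b': S1 --b--> S2
  read 'b': S2 --b--> S1

Answer: S0, S1, S3, S0, S1, S2, S1, S2, S1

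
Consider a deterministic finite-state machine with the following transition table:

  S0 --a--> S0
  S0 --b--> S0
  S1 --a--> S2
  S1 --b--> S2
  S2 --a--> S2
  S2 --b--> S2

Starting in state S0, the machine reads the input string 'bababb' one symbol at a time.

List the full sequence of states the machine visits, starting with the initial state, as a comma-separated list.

Answer: S0, S0, S0, S0, S0, S0, S0

Derivation:
Start: S0
  read 'b': S0 --b--> S0
  read 'a': S0 --a--> S0
  read 'b': S0 --b--> S0
  read 'a': S0 --a--> S0
  read 'b': S0 --b--> S0
  read 'b': S0 --b--> S0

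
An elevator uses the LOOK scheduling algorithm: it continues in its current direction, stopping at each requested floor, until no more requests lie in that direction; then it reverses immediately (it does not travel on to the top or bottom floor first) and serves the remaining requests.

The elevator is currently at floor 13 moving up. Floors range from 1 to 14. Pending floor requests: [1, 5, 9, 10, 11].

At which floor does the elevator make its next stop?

Answer: 11

Derivation:
Current floor: 13, direction: up
Requests above: []
Requests below: [1, 5, 9, 10, 11]
Moving up but no requests above → reverse; nearest below is max([1, 5, 9, 10, 11]) = 11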